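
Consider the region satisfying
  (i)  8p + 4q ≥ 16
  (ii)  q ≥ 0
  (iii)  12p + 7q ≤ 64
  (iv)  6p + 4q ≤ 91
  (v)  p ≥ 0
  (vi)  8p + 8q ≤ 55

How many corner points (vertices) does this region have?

5

The feasible vertices (each the meet of two boundaries and inside every other half-plane) are:
  (2, 0)
  (0, 4)
  (16/3, 0)
  (127/40, 37/10)
  (0, 55/8)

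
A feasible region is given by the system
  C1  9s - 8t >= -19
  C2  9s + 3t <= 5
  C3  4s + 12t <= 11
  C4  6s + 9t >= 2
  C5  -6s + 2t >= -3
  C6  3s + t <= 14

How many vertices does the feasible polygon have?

5

The feasible vertices (each the meet of two boundaries and inside every other half-plane) are:
  (-1, 5/4)
  (-155/129, 44/43)
  (9/32, 79/96)
  (19/36, 1/12)
  (31/66, -1/11)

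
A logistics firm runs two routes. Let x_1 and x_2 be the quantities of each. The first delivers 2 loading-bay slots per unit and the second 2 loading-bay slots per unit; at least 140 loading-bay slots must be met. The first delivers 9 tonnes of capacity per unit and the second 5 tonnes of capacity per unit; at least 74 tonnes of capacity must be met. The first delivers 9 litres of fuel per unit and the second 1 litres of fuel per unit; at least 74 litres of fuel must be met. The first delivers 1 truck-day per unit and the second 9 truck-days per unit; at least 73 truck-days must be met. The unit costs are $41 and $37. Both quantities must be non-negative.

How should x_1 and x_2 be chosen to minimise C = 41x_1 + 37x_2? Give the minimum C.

Corner points and C = 41x_1 + 37x_2:
  (0, 74) → C = 2738
  (73, 0) → C = 2993
  (1/2, 139/2) → C = 2592
  (557/8, 3/8) → C = 5737/2
The feasible region is unbounded (it extends along (0, 1), (1, 0)), but C strictly increases along every unbounded feasible direction, so there is no improving ray and the minimum is attained at a vertex.

x_1 = 1/2, x_2 = 139/2, minimum C = 2592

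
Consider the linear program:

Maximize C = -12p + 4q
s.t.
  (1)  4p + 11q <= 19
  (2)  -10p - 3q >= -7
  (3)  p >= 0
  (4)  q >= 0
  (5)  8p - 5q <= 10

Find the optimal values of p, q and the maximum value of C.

Extreme points and C = -12p + 4q:
  (10/49, 81/49) → C = 204/49
  (0, 19/11) → C = 76/11
  (7/10, 0) → C = -42/5
  (0, 0) → C = 0

The binding constraints are 4p + 11q = 19 and p = 0.
Solving simultaneously gives p = 0, q = 19/11.

p = 0, q = 19/11, maximum C = 76/11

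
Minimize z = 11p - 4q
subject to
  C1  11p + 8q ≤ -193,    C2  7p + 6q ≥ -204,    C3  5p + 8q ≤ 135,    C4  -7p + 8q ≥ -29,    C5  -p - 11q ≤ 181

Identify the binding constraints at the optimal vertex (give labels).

C2 and C3

Extreme points and z = 11p - 4q:
  (-164/3, 1225/24) → z = -1611/2
  (-82/9, -835/72) → z = -323/6
  (-1221/13, 1965/26) → z = -17361/13
  (-1158/71, -1063/71) → z = -8486/71
  (-1129/85, -1296/85) → z = -1447/17

The minimum is at (-1221/13, 1965/26). Substituting into each constraint, equality holds for C2 and C3; the remaining constraints have slack.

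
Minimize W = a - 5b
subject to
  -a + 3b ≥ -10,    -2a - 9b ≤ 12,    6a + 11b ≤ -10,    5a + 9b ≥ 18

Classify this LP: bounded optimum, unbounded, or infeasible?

infeasible

The boundaries -a + 3b = -10 and 5a + 9b = 18 meet at (6, -4/3), but that point violates 6a + 11b ≤ -10. Every candidate vertex is excluded by some other constraint, so the feasible region is empty.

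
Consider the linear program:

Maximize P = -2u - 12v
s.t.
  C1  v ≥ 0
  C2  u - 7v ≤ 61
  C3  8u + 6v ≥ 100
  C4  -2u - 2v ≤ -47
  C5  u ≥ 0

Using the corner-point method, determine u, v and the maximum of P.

Feasible corners and P = -2u - 12v:
  (61, 0) → P = -122
  (47/2, 0) → P = -47
  (0, 47/2) → P = -282
The feasible region is unbounded (it extends along (0, 1), (7, 1)), but P strictly decreases along every unbounded feasible direction, so there is no improving ray and the maximum is attained at a vertex.

The optimum lies where v = 0 and -2u - 2v = -47.
Solving simultaneously gives u = 47/2, v = 0.

u = 47/2, v = 0, maximum P = -47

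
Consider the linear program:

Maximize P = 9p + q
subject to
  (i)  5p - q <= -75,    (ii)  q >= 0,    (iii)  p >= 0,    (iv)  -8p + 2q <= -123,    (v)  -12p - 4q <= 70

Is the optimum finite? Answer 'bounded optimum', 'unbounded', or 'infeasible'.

infeasible

The boundaries 5p - q = -75 and p = 0 meet at (0, 75), but that point violates -8p + 2q ≤ -123. Every candidate vertex is excluded by some other constraint, so the feasible region is empty.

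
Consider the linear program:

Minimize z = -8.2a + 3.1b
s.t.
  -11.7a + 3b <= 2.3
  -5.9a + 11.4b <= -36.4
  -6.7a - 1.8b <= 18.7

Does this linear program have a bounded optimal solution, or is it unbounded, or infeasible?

From the feasible point (-2257/1928, -43945/11568), moving in the direction (1.8, -6.7) keeps every constraint satisfied while z decreases without bound.

unbounded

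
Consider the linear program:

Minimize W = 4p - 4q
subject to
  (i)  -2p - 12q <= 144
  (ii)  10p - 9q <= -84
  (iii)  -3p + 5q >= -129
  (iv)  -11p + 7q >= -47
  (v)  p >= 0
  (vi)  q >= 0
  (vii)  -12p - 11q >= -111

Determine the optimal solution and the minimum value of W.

p = 0, q = 111/11, minimum W = -444/11

Extreme points and W = 4p - 4q:
  (0, 28/3) → W = -112/3
  (75/218, 1059/109) → W = -4086/109
  (0, 111/11) → W = -444/11

The optimum lies where p = 0 and -12p - 11q = -111.
Solving simultaneously gives p = 0, q = 111/11.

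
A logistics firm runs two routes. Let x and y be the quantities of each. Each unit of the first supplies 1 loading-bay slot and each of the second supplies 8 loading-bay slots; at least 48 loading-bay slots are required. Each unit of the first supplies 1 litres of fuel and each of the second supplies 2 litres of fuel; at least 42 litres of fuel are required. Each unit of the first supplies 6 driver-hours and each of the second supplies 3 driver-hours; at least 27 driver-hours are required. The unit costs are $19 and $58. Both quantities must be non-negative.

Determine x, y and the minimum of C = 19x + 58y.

Feasible corners and C = 19x + 58y:
  (0, 21) → C = 1218
  (48, 0) → C = 912
  (40, 1) → C = 818
The feasible region is unbounded (it extends along (0, 1), (1, 0)), but C strictly increases along every unbounded feasible direction, so there is no improving ray and the minimum is attained at a vertex.

At the optimal vertex, x + 8y = 48 and x + 2y = 42.
Solving simultaneously gives x = 40, y = 1.

x = 40, y = 1, minimum C = 818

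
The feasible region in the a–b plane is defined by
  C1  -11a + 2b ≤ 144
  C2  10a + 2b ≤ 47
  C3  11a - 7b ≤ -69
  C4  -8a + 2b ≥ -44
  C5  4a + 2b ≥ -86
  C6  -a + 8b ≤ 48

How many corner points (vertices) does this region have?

Of the 15 pairwise boundary intersections, those satisfying every inequality are:
  (-46/3, -37/3)
  (-528/43, 192/43)
  (-74/5, -67/5)
  (-8/3, 17/3)

4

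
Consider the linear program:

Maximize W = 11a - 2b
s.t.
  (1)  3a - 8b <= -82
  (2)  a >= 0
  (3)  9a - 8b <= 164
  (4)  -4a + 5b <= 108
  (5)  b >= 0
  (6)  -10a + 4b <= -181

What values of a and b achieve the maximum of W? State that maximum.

Corner points and W = 11a - 2b:
  (41, 205/8) → W = 1599/4
  (444/17, 1363/68) → W = 8405/34
  (1684/13, 1628/13) → W = 15268/13
  (1337/34, 902/17) → W = 11099/34

The binding constraints are 9a - 8b = 164 and -4a + 5b = 108.
Solving simultaneously gives a = 1684/13, b = 1628/13.

a = 1684/13, b = 1628/13, maximum W = 15268/13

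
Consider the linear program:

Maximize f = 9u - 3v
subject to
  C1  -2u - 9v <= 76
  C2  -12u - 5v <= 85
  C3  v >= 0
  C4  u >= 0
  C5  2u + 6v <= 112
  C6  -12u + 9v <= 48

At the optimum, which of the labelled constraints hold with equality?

Extreme points and f = 9u - 3v:
  (0, 0) → f = 0
  (56, 0) → f = 504
  (0, 16/3) → f = -16
  (8, 16) → f = 24

The maximum is at (56, 0). Substituting into each constraint, equality holds for C3 and C5; the remaining constraints have slack.

C3 and C5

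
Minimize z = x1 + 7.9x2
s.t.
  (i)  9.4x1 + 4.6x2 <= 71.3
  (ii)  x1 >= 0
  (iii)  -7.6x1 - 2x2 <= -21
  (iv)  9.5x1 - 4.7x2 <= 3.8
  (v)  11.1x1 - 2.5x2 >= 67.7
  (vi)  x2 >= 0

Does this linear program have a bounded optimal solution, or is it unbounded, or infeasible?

The boundaries 9.4x1 + 4.6x2 = 71.3 and x1 = 0 meet at (0, 15.5), but that point violates 11.1x1 - 2.5x2 ≥ 67.7. Every candidate vertex is excluded by some other constraint, so the feasible region is empty.

infeasible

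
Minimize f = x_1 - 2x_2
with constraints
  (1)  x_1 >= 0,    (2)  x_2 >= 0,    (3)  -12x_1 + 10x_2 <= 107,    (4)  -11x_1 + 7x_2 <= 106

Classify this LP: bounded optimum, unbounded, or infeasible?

unbounded

From the feasible point (0, 0), moving in the direction (10, 12) keeps every constraint satisfied while f decreases without bound.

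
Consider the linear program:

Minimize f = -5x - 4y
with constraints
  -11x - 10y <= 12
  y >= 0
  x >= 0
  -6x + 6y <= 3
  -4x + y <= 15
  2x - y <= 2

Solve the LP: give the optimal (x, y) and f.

Vertices and f = -5x - 4y:
  (0, 0) → f = 0
  (1, 0) → f = -5
  (0, 1/2) → f = -2
  (5/2, 3) → f = -49/2

x = 5/2, y = 3, minimum f = -49/2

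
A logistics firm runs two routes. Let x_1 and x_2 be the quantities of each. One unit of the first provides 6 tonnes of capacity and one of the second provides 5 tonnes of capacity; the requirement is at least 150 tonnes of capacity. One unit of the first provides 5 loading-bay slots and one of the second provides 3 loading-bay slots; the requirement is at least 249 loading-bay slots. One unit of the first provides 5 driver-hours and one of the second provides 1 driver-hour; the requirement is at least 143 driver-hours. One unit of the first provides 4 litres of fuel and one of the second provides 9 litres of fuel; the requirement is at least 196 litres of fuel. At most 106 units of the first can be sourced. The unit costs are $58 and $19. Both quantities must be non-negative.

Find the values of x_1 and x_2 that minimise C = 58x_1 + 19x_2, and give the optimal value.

x_1 = 18, x_2 = 53, minimum C = 2051

Vertices and C = 58x_1 + 19x_2:
  (0, 143) → C = 2717
  (249/5, 0) → C = 14442/5
  (106, 0) → C = 6148
  (18, 53) → C = 2051
The feasible region is unbounded (it extends along (0, 1)), but C strictly increases along every unbounded feasible direction, so there is no improving ray and the minimum is attained at a vertex.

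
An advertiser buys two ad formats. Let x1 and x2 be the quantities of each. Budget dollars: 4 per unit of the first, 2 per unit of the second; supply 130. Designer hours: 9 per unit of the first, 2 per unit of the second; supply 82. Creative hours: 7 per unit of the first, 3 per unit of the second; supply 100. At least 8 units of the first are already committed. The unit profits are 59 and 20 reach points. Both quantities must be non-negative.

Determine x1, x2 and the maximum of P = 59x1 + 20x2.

Extreme points and P = 59x1 + 20x2:
  (82/9, 0) → P = 4838/9
  (8, 0) → P = 472
  (8, 5) → P = 572

The optimum lies where 9x1 + 2x2 = 82 and x1 = 8.
Solving simultaneously gives x1 = 8, x2 = 5.

x1 = 8, x2 = 5, maximum P = 572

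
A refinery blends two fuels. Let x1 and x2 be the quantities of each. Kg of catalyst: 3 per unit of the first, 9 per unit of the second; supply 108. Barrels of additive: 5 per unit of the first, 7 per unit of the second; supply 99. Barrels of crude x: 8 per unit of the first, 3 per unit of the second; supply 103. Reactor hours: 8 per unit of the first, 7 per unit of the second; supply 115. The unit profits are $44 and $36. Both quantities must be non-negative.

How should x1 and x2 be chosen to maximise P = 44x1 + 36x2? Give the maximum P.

Feasible corners and P = 44x1 + 36x2:
  (0, 0) → P = 0
  (0, 12) → P = 432
  (103/8, 0) → P = 1133/2
  (93/17, 173/17) → P = 10320/17
  (47/4, 3) → P = 625

At the optimal vertex, 8x1 + 3x2 = 103 and 8x1 + 7x2 = 115.
Solving simultaneously gives x1 = 47/4, x2 = 3.

x1 = 47/4, x2 = 3, maximum P = 625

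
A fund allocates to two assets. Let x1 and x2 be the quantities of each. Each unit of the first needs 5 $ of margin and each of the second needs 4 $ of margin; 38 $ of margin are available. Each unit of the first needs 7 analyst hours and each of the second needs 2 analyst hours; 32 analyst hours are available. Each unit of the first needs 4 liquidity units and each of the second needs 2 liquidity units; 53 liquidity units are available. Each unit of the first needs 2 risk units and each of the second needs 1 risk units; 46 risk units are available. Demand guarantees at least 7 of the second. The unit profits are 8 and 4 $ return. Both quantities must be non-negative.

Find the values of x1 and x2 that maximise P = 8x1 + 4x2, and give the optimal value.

x1 = 2, x2 = 7, maximum P = 44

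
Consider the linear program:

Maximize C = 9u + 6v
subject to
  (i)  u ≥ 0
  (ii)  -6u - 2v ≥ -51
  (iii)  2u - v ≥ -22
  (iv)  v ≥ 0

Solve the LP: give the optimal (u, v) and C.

u = 7/10, v = 117/5, maximum C = 1467/10

The binding constraints are -6u - 2v = -51 and 2u - v = -22.
Solving simultaneously gives u = 7/10, v = 117/5.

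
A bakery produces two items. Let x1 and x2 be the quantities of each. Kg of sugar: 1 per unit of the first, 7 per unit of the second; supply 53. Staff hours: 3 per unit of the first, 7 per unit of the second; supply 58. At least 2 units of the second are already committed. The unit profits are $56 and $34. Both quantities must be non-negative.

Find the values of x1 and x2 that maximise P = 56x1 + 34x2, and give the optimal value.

Vertices and P = 56x1 + 34x2:
  (0, 53/7) → P = 1802/7
  (0, 2) → P = 68
  (5/2, 101/14) → P = 2697/7
  (44/3, 2) → P = 2668/3

At the optimal vertex, 3x1 + 7x2 = 58 and x2 = 2.
Solving simultaneously gives x1 = 44/3, x2 = 2.

x1 = 44/3, x2 = 2, maximum P = 2668/3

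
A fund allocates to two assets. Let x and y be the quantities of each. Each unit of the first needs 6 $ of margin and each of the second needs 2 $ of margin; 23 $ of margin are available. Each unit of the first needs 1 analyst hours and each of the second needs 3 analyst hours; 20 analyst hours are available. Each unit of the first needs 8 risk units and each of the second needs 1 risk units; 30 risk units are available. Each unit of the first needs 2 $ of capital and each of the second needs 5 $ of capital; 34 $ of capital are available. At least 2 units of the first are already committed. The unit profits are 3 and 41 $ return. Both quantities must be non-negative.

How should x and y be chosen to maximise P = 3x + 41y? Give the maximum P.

x = 2, y = 11/2, maximum P = 463/2

Corner points and P = 3x + 41y:
  (15/4, 0) → P = 45/4
  (2, 0) → P = 6
  (37/10, 2/5) → P = 55/2
  (2, 11/2) → P = 463/2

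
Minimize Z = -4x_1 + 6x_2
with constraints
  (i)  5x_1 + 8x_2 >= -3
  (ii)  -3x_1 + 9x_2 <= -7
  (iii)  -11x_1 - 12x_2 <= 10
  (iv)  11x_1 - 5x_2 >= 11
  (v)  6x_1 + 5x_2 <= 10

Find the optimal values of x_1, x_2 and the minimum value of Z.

Vertices and Z = -4x_1 + 6x_2:
  (73/113, -88/113) → Z = -820/113
  (95/23, -68/23) → Z = -788/23
  (16/21, -11/21) → Z = -130/21
  (125/69, -4/23) → Z = -572/69

x_1 = 95/23, x_2 = -68/23, minimum Z = -788/23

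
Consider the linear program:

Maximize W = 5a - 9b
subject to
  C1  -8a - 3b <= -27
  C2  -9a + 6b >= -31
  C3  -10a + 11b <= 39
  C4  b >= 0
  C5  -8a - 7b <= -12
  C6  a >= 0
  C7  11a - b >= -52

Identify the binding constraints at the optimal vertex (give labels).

C2 and C4

Feasible corners and W = 5a - 9b:
  (90/59, 291/59) → W = -2169/59
  (27/8, 0) → W = 135/8
  (575/39, 661/39) → W = -3074/39
  (31/9, 0) → W = 155/9

The maximum is at (31/9, 0). Substituting into each constraint, equality holds for C2 and C4; the remaining constraints have slack.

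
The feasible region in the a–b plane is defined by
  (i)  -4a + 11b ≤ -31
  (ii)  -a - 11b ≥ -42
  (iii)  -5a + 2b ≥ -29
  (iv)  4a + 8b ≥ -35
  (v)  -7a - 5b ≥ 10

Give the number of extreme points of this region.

Intersecting each pair of boundary lines and keeping only the points that satisfy every inequality leaves:
  (-137/76, -66/19)
  (45/97, -257/97)
  (95/36, -205/36)

3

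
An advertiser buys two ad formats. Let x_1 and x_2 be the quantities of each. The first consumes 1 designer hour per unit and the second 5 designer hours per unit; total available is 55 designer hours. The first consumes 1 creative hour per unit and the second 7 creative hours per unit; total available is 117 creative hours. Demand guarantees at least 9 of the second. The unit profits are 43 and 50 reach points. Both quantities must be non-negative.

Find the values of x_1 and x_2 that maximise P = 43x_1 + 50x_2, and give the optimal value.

x_1 = 10, x_2 = 9, maximum P = 880

Extreme points and P = 43x_1 + 50x_2:
  (0, 11) → P = 550
  (0, 9) → P = 450
  (10, 9) → P = 880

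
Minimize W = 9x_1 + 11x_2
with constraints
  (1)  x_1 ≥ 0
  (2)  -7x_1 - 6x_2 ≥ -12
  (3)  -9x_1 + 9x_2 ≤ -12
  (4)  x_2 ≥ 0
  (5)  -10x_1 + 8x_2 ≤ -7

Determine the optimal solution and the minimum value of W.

x_1 = 4/3, x_2 = 0, minimum W = 12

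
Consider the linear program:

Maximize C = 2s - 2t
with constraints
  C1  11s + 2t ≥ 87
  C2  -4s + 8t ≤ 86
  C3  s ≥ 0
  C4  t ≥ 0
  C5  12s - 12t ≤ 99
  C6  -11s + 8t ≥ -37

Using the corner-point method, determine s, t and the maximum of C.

At the optimal vertex, 11s + 2t = 87 and -11s + 8t = -37.
Solving simultaneously gives s = 7, t = 5.

s = 7, t = 5, maximum C = 4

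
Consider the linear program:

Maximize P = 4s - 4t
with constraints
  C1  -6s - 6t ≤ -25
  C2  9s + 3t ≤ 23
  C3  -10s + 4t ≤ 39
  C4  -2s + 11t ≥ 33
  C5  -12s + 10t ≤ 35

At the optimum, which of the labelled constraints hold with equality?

Vertices and P = 4s - 4t:
  (77/78, 124/39) → P = -114/13
  (10/33, 85/22) → P = -470/33
  (22/15, 49/15) → P = -36/5
  (125/126, 197/42) → P = -932/63

The maximum is at (22/15, 49/15). Substituting into each constraint, equality holds for C2 and C4; the remaining constraints have slack.

C2 and C4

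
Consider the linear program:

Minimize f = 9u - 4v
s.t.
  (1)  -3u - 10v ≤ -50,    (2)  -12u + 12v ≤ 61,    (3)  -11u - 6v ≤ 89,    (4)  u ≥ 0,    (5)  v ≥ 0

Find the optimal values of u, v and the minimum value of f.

The feasible region is unbounded (it extends along (1, 1), (1, 0)), but f strictly increases along every unbounded feasible direction, so there is no improving ray and the minimum is attained at a vertex.

The binding constraints are -12u + 12v = 61 and u = 0.
Solving simultaneously gives u = 0, v = 61/12.

u = 0, v = 61/12, minimum f = -61/3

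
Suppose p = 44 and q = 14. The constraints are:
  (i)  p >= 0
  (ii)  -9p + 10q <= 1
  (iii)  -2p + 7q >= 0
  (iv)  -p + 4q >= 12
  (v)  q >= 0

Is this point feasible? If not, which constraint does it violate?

feasible

(i): 44 ≥ 0 ✓
(ii): -256 ≤ 1 ✓
(iii): 10 ≥ 0 ✓
(iv): 12 ≥ 12 ✓
(v): 14 ≥ 0 ✓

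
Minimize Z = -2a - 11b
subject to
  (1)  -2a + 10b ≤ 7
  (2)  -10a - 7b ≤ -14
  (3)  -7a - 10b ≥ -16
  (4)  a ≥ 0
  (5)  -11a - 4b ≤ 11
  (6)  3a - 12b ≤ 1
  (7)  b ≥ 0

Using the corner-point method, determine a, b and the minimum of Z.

a = 1, b = 9/10, minimum Z = -119/10

Feasible corners and Z = -2a - 11b:
  (91/114, 49/57) → Z = -210/19
  (1, 9/10) → Z = -119/10
  (175/141, 32/141) → Z = -234/47
  (101/57, 41/114) → Z = -15/2

The binding constraints are -2a + 10b = 7 and -7a - 10b = -16.
Solving simultaneously gives a = 1, b = 9/10.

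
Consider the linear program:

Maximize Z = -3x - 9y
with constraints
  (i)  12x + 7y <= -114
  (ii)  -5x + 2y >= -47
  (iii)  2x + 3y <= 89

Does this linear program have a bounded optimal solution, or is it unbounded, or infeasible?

unbounded

From the feasible point (101/59, -1134/59), moving in the direction (-2, -5) keeps every constraint satisfied while Z increases without bound.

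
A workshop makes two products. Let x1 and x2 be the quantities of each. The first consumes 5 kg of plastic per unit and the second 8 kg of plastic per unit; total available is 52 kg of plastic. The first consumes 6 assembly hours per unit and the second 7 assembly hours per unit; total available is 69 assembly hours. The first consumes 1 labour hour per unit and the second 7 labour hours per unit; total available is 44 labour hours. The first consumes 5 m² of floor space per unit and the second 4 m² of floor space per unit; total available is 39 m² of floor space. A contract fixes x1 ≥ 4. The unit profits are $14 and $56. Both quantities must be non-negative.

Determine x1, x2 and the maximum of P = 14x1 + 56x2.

x1 = 4, x2 = 4, maximum P = 280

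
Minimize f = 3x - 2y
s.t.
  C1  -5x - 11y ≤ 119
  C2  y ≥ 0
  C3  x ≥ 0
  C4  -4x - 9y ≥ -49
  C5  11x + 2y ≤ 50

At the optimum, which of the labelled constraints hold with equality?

Corner points and f = 3x - 2y:
  (0, 0) → f = 0
  (50/11, 0) → f = 150/11
  (0, 49/9) → f = -98/9
  (352/91, 339/91) → f = 54/13

The minimum is at (0, 49/9). Substituting into each constraint, equality holds for C3 and C4; the remaining constraints have slack.

C3 and C4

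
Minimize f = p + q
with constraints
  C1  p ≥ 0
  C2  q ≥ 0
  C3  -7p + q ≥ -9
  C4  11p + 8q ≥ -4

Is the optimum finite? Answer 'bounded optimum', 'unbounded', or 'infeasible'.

bounded optimum

Extreme points and f = p + q:
  (0, 0) → f = 0
  (9/7, 0) → f = 9/7
The feasible region has finitely many vertices and no improving ray; the minimum is 0 at (0, 0).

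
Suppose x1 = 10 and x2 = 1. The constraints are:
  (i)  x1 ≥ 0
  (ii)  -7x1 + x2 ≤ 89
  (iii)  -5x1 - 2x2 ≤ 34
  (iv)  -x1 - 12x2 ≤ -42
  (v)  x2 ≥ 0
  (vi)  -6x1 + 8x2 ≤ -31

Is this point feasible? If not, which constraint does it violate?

not feasible — violates (iv)

Constraint (iv): -x1 - 12x2 = -22, which is not ≤ -42. All other constraints are satisfied.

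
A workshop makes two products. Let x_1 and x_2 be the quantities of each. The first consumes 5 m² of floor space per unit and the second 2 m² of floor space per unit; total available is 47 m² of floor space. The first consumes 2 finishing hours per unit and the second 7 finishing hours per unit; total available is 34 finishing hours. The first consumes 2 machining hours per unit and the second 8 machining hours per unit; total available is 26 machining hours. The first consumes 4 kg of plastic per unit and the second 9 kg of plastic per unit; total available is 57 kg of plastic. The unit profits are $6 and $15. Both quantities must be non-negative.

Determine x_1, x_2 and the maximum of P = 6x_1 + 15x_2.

x_1 = 9, x_2 = 1, maximum P = 69

The optimum lies where 5x_1 + 2x_2 = 47 and 2x_1 + 8x_2 = 26.
Solving simultaneously gives x_1 = 9, x_2 = 1.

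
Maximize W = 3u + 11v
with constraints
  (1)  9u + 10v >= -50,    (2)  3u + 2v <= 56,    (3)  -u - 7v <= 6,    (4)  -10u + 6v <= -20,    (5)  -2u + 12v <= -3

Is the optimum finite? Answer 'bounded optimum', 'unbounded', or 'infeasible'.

Extreme points and W = 3u + 11v:
  (404/19, -74/19) → W = 398/19
  (339/20, 103/40) → W = 3167/40
  (26/19, -20/19) → W = -142/19
  (37/18, 5/54) → W = 194/27
The feasible region has finitely many vertices and no improving ray; the maximum is 3167/40 at (339/20, 103/40).

bounded optimum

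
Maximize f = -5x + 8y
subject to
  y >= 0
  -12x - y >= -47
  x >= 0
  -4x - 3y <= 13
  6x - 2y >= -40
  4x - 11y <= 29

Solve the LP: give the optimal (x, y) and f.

Feasible corners and f = -5x + 8y:
  (47/12, 0) → f = -235/12
  (0, 0) → f = 0
  (9/5, 127/5) → f = 971/5
  (0, 20) → f = 160

x = 9/5, y = 127/5, maximum f = 971/5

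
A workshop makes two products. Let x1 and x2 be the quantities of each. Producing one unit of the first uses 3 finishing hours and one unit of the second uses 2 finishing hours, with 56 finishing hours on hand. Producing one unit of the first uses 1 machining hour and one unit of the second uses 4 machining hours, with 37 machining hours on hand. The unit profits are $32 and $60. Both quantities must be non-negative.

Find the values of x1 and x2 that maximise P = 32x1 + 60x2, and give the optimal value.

x1 = 15, x2 = 11/2, maximum P = 810

Feasible corners and P = 32x1 + 60x2:
  (0, 0) → P = 0
  (0, 37/4) → P = 555
  (56/3, 0) → P = 1792/3
  (15, 11/2) → P = 810

At the optimal vertex, 3x1 + 2x2 = 56 and x1 + 4x2 = 37.
Solving simultaneously gives x1 = 15, x2 = 11/2.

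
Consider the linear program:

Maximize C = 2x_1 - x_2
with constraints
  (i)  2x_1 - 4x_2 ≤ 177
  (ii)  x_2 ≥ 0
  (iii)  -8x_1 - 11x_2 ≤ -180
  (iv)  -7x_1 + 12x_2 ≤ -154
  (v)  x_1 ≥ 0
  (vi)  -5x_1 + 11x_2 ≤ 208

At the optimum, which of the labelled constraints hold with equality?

(i) and (vi)

Extreme points and C = 2x_1 - x_2:
  (177/2, 0) → C = 177
  (2779/2, 1301/2) → C = 4257/2
  (45/2, 0) → C = 45
  (3854/173, 28/173) → C = 7680/173
  (4190/17, 2226/17) → C = 362

The maximum is at (2779/2, 1301/2). Substituting into each constraint, equality holds for (i) and (vi); the remaining constraints have slack.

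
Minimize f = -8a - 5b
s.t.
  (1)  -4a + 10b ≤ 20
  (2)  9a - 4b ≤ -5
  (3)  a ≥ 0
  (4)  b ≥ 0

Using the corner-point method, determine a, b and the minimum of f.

Extreme points and f = -8a - 5b:
  (15/37, 80/37) → f = -520/37
  (0, 2) → f = -10
  (0, 5/4) → f = -25/4

a = 15/37, b = 80/37, minimum f = -520/37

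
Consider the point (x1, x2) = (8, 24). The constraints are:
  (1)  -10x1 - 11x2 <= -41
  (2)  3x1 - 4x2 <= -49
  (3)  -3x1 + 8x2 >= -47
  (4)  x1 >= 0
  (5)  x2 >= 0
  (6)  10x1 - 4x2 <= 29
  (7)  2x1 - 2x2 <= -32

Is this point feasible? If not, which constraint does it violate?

feasible

(1): -344 ≤ -41 ✓
(2): -72 ≤ -49 ✓
(3): 168 ≥ -47 ✓
(4): 8 ≥ 0 ✓
(5): 24 ≥ 0 ✓
(6): -16 ≤ 29 ✓
(7): -32 ≤ -32 ✓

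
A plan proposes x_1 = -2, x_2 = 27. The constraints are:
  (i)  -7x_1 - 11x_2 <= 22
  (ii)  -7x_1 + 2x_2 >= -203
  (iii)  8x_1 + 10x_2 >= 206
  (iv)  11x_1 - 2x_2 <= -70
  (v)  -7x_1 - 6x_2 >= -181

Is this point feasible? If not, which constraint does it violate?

feasible

(i): -283 ≤ 22 ✓
(ii): 68 ≥ -203 ✓
(iii): 254 ≥ 206 ✓
(iv): -76 ≤ -70 ✓
(v): -148 ≥ -181 ✓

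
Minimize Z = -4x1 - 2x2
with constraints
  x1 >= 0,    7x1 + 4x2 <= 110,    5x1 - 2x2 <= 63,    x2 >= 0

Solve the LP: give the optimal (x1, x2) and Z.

x1 = 236/17, x2 = 109/34, minimum Z = -1053/17

Feasible corners and Z = -4x1 - 2x2:
  (0, 55/2) → Z = -55
  (0, 0) → Z = 0
  (236/17, 109/34) → Z = -1053/17
  (63/5, 0) → Z = -252/5

At the optimal vertex, 7x1 + 4x2 = 110 and 5x1 - 2x2 = 63.
Solving simultaneously gives x1 = 236/17, x2 = 109/34.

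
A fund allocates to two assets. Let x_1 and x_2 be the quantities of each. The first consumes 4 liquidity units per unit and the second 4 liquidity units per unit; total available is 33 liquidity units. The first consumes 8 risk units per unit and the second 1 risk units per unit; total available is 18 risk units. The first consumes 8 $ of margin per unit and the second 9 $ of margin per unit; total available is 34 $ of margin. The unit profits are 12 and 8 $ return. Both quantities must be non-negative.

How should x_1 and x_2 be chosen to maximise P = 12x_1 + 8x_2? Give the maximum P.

x_1 = 2, x_2 = 2, maximum P = 40

Feasible corners and P = 12x_1 + 8x_2:
  (0, 0) → P = 0
  (0, 34/9) → P = 272/9
  (9/4, 0) → P = 27
  (2, 2) → P = 40

At the optimal vertex, 8x_1 + x_2 = 18 and 8x_1 + 9x_2 = 34.
Solving simultaneously gives x_1 = 2, x_2 = 2.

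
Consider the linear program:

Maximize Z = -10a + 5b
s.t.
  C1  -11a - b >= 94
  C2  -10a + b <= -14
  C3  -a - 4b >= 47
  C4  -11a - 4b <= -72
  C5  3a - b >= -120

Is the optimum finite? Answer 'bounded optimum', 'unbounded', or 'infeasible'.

infeasible

The boundaries -11a - b = 94 and -10a + b = -14 meet at (-80/21, -1094/21), but that point violates -11a - 4b ≤ -72. Every candidate vertex is excluded by some other constraint, so the feasible region is empty.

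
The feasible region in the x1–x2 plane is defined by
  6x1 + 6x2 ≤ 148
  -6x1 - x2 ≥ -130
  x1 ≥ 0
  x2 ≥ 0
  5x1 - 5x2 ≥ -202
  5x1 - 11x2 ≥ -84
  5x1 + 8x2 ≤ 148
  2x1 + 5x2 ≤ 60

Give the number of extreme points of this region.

Of the 28 pairwise boundary intersections, those satisfying every inequality are:
  (65/3, 0)
  (295/14, 25/7)
  (0, 0)
  (0, 84/11)
  (240/47, 468/47)

5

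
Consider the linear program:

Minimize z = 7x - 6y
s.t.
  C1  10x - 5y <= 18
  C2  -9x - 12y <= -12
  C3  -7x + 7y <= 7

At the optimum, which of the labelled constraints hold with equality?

Vertices and z = 7x - 6y:
  (92/55, -14/55) → z = 728/55
  (23/5, 28/5) → z = -7/5
  (0, 1) → z = -6

The minimum is at (0, 1). Substituting into each constraint, equality holds for C2 and C3; the remaining constraints have slack.

C2 and C3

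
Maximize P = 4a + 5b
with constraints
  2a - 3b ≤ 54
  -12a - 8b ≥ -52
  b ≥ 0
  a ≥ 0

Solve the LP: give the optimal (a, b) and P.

Feasible corners and P = 4a + 5b:
  (13/3, 0) → P = 52/3
  (0, 13/2) → P = 65/2
  (0, 0) → P = 0

The binding constraints are -12a - 8b = -52 and a = 0.
Solving simultaneously gives a = 0, b = 13/2.

a = 0, b = 13/2, maximum P = 65/2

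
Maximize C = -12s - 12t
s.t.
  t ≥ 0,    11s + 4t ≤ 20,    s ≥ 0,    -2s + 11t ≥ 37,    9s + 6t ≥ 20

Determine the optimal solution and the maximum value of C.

s = 0, t = 37/11, maximum C = -444/11

Vertices and C = -12s - 12t:
  (0, 5) → C = -60
  (24/43, 149/43) → C = -2076/43
  (0, 37/11) → C = -444/11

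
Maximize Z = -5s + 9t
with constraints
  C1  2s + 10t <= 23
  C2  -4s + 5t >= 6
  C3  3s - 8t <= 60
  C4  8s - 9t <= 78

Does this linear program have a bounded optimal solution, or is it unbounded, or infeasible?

unbounded

From the feasible point (11/10, 52/25), moving in the direction (-8, -3) keeps every constraint satisfied while Z increases without bound.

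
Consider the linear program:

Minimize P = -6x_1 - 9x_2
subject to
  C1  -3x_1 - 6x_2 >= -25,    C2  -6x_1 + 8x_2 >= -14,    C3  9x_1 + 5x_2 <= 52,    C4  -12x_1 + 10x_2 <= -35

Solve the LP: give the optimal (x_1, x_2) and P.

Feasible corners and P = -6x_1 - 9x_2:
  (71/15, 9/5) → P = -223/5
  (230/51, 65/34) → P = -1505/34
  (35/9, 7/6) → P = -203/6

The binding constraints are -3x_1 - 6x_2 = -25 and -6x_1 + 8x_2 = -14.
Solving simultaneously gives x_1 = 71/15, x_2 = 9/5.

x_1 = 71/15, x_2 = 9/5, minimum P = -223/5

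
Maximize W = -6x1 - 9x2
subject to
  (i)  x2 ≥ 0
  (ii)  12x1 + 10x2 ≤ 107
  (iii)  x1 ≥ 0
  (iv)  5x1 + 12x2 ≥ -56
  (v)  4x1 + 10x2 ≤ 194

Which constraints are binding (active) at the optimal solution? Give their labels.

(i) and (iii)

Feasible corners and W = -6x1 - 9x2:
  (107/12, 0) → W = -107/2
  (0, 0) → W = 0
  (0, 107/10) → W = -963/10

The maximum is at (0, 0). Substituting into each constraint, equality holds for (i) and (iii); the remaining constraints have slack.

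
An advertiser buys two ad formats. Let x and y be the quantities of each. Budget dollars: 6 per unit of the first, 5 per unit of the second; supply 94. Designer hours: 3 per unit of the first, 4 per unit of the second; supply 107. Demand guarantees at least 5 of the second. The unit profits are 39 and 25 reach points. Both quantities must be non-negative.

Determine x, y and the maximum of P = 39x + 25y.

x = 23/2, y = 5, maximum P = 1147/2

Extreme points and P = 39x + 25y:
  (0, 94/5) → P = 470
  (0, 5) → P = 125
  (23/2, 5) → P = 1147/2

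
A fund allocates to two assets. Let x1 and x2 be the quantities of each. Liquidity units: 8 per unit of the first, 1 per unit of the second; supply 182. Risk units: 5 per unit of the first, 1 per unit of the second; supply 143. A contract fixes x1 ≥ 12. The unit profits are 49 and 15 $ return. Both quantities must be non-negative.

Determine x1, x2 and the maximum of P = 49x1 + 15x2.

Vertices and P = 49x1 + 15x2:
  (91/4, 0) → P = 4459/4
  (12, 0) → P = 588
  (13, 78) → P = 1807
  (12, 83) → P = 1833

x1 = 12, x2 = 83, maximum P = 1833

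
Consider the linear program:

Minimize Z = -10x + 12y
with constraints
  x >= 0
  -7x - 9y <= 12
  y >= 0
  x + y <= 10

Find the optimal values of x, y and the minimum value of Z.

x = 10, y = 0, minimum Z = -100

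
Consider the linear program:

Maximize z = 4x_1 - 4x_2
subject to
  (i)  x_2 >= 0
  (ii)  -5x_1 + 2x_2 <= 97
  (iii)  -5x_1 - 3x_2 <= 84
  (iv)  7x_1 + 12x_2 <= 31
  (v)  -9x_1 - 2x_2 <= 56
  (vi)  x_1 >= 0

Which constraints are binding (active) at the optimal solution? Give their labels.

Feasible corners and z = 4x_1 - 4x_2:
  (31/7, 0) → z = 124/7
  (0, 0) → z = 0
  (0, 31/12) → z = -31/3

The maximum is at (31/7, 0). Substituting into each constraint, equality holds for (i) and (iv); the remaining constraints have slack.

(i) and (iv)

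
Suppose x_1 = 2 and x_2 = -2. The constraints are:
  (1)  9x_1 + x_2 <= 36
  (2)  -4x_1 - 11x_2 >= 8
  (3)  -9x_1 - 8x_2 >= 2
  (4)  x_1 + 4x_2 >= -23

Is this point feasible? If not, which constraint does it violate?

not feasible — violates (3)

Constraint (3): -9x_1 - 8x_2 = -2, which is not ≥ 2. All other constraints are satisfied.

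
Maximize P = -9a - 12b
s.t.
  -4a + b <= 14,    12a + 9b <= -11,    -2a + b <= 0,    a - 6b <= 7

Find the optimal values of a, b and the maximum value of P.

a = -7/11, b = -14/11, maximum P = 21

The optimum lies where -2a + b = 0 and a - 6b = 7.
Solving simultaneously gives a = -7/11, b = -14/11.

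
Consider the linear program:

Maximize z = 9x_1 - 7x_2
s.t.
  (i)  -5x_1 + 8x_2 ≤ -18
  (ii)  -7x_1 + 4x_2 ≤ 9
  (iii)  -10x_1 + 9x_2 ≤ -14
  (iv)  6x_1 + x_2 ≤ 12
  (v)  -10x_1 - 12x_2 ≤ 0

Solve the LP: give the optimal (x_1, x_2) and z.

Extreme points and z = 9x_1 - 7x_2:
  (114/53, -48/53) → z = 1362/53
  (54/35, -9/7) → z = 801/35
  (72/31, -60/31) → z = 1068/31

At the optimal vertex, 6x_1 + x_2 = 12 and -10x_1 - 12x_2 = 0.
Solving simultaneously gives x_1 = 72/31, x_2 = -60/31.

x_1 = 72/31, x_2 = -60/31, maximum z = 1068/31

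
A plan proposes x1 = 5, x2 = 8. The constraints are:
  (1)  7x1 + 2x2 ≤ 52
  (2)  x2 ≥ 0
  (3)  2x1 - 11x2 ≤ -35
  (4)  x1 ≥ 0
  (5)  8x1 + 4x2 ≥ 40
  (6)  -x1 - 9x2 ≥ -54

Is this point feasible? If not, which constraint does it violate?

Constraint (6): -x1 - 9x2 = -77, which is not ≥ -54. All other constraints are satisfied.

not feasible — violates (6)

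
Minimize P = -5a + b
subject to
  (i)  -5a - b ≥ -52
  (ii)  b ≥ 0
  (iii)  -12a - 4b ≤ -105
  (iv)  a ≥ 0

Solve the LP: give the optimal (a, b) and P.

Vertices and P = -5a + b:
  (52/5, 0) → P = -52
  (0, 52) → P = 52
  (35/4, 0) → P = -175/4
  (0, 105/4) → P = 105/4

a = 52/5, b = 0, minimum P = -52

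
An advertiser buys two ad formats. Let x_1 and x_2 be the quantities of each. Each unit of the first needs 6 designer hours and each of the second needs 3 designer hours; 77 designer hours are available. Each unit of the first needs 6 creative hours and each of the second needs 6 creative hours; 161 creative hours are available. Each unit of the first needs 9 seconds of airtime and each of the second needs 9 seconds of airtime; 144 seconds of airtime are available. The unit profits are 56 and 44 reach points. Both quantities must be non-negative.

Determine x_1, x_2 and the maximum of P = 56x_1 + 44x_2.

Corner points and P = 56x_1 + 44x_2:
  (0, 0) → P = 0
  (0, 16) → P = 704
  (77/6, 0) → P = 2156/3
  (29/3, 19/3) → P = 820

The optimum lies where 6x_1 + 3x_2 = 77 and 9x_1 + 9x_2 = 144.
Solving simultaneously gives x_1 = 29/3, x_2 = 19/3.

x_1 = 29/3, x_2 = 19/3, maximum P = 820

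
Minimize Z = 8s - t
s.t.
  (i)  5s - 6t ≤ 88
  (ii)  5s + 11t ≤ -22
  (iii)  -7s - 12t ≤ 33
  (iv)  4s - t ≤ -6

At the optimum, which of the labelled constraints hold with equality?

(ii) and (iii)

Corner points and Z = 8s - t:
  (-99/17, 11/17) → Z = -803/17
  (-88/49, -58/49) → Z = -646/49
  (-21/11, -18/11) → Z = -150/11

The minimum is at (-99/17, 11/17). Substituting into each constraint, equality holds for (ii) and (iii); the remaining constraints have slack.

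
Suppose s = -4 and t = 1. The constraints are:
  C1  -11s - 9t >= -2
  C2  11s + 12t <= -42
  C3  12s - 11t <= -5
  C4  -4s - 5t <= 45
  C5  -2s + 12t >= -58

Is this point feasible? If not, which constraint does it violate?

not feasible — violates C2

Constraint C2: 11s + 12t = -32, which is not ≤ -42. All other constraints are satisfied.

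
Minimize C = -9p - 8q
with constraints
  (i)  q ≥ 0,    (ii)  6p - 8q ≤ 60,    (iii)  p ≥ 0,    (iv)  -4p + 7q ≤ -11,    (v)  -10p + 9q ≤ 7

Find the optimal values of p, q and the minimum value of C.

Vertices and C = -9p - 8q:
  (10, 0) → C = -90
  (11/4, 0) → C = -99/4
  (166/5, 87/5) → C = -438

The binding constraints are 6p - 8q = 60 and -4p + 7q = -11.
Solving simultaneously gives p = 166/5, q = 87/5.

p = 166/5, q = 87/5, minimum C = -438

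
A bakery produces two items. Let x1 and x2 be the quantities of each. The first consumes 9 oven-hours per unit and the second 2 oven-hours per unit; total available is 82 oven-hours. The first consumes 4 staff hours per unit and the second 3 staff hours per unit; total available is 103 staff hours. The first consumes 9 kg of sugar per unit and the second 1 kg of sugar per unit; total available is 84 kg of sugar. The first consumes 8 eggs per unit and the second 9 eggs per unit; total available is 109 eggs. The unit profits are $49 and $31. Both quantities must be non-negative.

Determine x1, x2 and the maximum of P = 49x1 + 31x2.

x1 = 8, x2 = 5, maximum P = 547

Extreme points and P = 49x1 + 31x2:
  (0, 0) → P = 0
  (0, 109/9) → P = 3379/9
  (82/9, 0) → P = 4018/9
  (8, 5) → P = 547

At the optimal vertex, 9x1 + 2x2 = 82 and 8x1 + 9x2 = 109.
Solving simultaneously gives x1 = 8, x2 = 5.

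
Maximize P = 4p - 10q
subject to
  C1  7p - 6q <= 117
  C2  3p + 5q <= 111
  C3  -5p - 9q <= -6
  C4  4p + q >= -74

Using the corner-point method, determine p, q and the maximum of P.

p = 363/31, q = -181/31, maximum P = 3262/31

Feasible corners and P = 4p - 10q:
  (1251/53, 426/53) → P = 744/53
  (363/31, -181/31) → P = 3262/31
  (-481/17, 666/17) → P = -8584/17
  (-672/31, 394/31) → P = -6628/31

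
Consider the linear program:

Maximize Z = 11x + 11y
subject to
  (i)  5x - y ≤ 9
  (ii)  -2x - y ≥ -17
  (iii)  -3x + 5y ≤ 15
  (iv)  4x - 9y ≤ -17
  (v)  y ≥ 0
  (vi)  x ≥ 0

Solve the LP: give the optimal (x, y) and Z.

x = 30/11, y = 51/11, maximum Z = 81

Feasible corners and Z = 11x + 11y:
  (30/11, 51/11) → Z = 81
  (98/41, 121/41) → Z = 2409/41
  (0, 3) → Z = 33
  (0, 17/9) → Z = 187/9

The optimum lies where 5x - y = 9 and -3x + 5y = 15.
Solving simultaneously gives x = 30/11, y = 51/11.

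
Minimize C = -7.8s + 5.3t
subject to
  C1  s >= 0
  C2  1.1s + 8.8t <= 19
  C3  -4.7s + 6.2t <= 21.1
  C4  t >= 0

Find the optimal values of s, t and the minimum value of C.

s = 190/11, t = 0, minimum C = -1482/11

Vertices and C = -7.8s + 5.3t:
  (0, 95/44) → C = 1007/88
  (0, 0) → C = 0
  (190/11, 0) → C = -1482/11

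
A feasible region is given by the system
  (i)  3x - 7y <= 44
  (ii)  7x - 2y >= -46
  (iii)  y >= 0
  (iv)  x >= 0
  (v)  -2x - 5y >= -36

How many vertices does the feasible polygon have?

4

Of the 10 pairwise boundary intersections, those satisfying every inequality are:
  (44/3, 0)
  (472/29, 20/29)
  (0, 0)
  (0, 36/5)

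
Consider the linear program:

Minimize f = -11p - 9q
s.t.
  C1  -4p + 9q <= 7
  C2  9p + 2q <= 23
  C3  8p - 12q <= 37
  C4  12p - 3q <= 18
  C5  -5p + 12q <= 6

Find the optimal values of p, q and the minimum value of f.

p = 78/43, q = 54/43, minimum f = -1344/43

Feasible corners and f = -11p - 9q:
  (-10, -11/3) → f = 143
  (7/8, -5/2) → f = 103/8
  (78/43, 54/43) → f = -1344/43
The feasible region is unbounded (it extends along (-9, -4), (-3, -2)), but f strictly increases along every unbounded feasible direction, so there is no improving ray and the minimum is attained at a vertex.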